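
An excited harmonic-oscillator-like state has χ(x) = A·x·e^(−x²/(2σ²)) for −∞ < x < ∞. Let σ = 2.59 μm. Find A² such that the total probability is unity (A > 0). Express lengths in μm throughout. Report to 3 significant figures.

We need A² ∫|f|² dx = 1, taking the integral from −∞ to ∞.
With ∫_{−∞}^{∞} x^(2m) e^(−αx²) dx = (2m−1)!!·√π / (2^m α^(m+1/2)), carrying out the integral gives A² · √(π)·σ^3/2.
Substituting σ = 2.59 gives A² = 0.06495, so A = 0.2548.

A^2 ≈ 0.0649 μm^(-3)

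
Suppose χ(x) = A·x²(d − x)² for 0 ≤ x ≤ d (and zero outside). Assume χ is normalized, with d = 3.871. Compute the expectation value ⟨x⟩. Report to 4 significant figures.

The expectation value is the |χ|²-weighted average of x: ∫ x|χ|² dx.
Evaluating both integrals, ⟨x⟩ = d/2.
With d = 3.871, ⟨x⟩ = 1.9355.

⟨x⟩ ≈ 1.936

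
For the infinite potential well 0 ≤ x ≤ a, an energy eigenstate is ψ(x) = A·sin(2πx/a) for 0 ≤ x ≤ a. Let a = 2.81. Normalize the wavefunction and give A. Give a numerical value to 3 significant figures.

A ≈ 0.844

Require ∫ |ψ|² dx = 1 over the whole domain.
The integral (without the A² prefactor) comes out to a/2.
Hence A² = 1/[a/2].
Substituting a = 2.81 gives A² = 0.7117, so A = 0.8436.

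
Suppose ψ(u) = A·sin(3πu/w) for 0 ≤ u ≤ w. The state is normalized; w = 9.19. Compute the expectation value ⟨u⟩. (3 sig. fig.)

The expectation value is the |ψ|²-weighted average of u: ∫ u|ψ|² du.
The ratio of the moment integral to the normalization integral gives ⟨u⟩ = w/2.
With w = 9.19, ⟨u⟩ = 4.595.

⟨u⟩ ≈ 4.60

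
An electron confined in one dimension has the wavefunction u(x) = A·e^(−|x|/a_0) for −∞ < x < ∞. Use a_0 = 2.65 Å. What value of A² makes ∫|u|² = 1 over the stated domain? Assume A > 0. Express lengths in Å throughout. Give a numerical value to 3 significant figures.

A^2 ≈ 0.377 Å^(-1)

Require ∫ |u|² dx = 1 over the whole domain.
Carrying out the integral gives A² · a_0.
Plugging in a_0 = 2.65 yields A = 0.6143.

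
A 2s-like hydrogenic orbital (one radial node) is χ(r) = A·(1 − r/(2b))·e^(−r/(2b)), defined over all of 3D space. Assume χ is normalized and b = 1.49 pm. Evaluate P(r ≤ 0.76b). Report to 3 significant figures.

P ≈ 0.0223

With dV = 4πr²dr, the probability is ∫|χ|² dV over r ≤ 0.76b.
A² is fixed by ∫₀^∞ 4πr²|χ|² dr = 1, i.e. A² = (8·π·b^3)^(−1).
Substituting u = r/b, A², 4π and the length scale all cancel in the ratio: P = ∫_{0}^{0.76} u^2·(1 - u/2)^2·e^(-u) du / ∫_{0}^{∞} u^2·(1 - u/2)^2·e^(-u) du.
With ∫ u^2·(1 - u/2)^2·e^(-u) du = -(u^4/4 + u^2 + 2·u + 2)·e^(-u) + C, the region integral is ≈ 0.044684 and the full one is 2.
This evaluates to P = 0.02234.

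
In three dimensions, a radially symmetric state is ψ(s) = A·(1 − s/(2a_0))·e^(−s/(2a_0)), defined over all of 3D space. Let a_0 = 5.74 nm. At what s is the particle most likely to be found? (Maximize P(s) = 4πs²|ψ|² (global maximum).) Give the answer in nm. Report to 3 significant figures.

s ≈ 30.1 nm

Differentiate P(s) = 4πs²|ψ|² with respect to s and set to zero.
This gives s = a_0·(√(5) + 3).
With a_0 = 5.74, the most probable radial distance is 30.06 nm.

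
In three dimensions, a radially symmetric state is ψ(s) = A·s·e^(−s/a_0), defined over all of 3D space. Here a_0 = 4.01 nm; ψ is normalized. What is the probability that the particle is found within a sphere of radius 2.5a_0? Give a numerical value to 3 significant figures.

P = ∫ |ψ|² 4πs² ds over s ≤ 2.5a_0.
A² is fixed by ∫₀^∞ 4πs²|ψ|² ds = 1, i.e. A² = (3·π·a_0^5)^(−1).
Substituting u = s/a_0, A², 4π and the length scale all cancel in the ratio: P = ∫_{0}^{2.5} u^4·e^(-2·u) du / ∫_{0}^{∞} u^4·e^(-2·u) du.
Using ∫ u^4·e^(-2·u) du = -(u^4/2 + u^3 + 3·u^2/2 + 3·u/2 + 3/4)·e^(-2·u), the numerator is 3/4 - 1569·e^(-5)/32 and the denominator is 3/4.
Taking the ratio yields P = 0.5595.

P ≈ 0.560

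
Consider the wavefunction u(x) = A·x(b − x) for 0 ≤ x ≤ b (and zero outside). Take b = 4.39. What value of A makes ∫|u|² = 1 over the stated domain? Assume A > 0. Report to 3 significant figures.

A ≈ 0.136

Require ∫ |u|² dx = 1 over the whole domain.
The integral (without the A² prefactor) comes out to b^5/30.
Substituting b = 4.39 gives A² = 0.01840, so A = 0.1356.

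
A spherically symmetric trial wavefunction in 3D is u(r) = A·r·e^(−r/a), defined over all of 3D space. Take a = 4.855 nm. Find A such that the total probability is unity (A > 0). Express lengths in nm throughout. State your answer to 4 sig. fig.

A ≈ 0.006272 nm^(-5/2)

Require ∫ |u|² 4πr² dr = 1 over the whole domain.
(Spherical symmetry: dV = 4πr² dr.)
Carrying out the integral gives A² · 3·π·a^5.
Setting this equal to 1 gives A² = 1/(3·π·a^5).
Plugging in a = 4.855 yields A = 0.0062718.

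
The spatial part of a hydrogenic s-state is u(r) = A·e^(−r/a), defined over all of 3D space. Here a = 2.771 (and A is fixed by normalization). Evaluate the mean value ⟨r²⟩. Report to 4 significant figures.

By definition ⟨r²⟩ = ∫ r^2 |u(r)|² 4πr² dr.
With ∫₀^∞ r^4 e^(−αr) dr = 4!/α^5, since the A² factors cancel between numerator and denominator, ⟨r²⟩ = 3·a^2.
With a = 2.771, ⟨r^2⟩ = 23.035.

⟨r^2⟩ ≈ 23.04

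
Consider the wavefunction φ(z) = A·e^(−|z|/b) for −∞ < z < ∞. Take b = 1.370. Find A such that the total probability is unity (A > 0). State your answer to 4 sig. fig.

A ≈ 0.8544

Normalization requires ∫|φ|² dz = 1, integrated from −∞ to ∞.
The integral (without the A² prefactor) comes out to b.
Hence A² = 1/[b].
Substituting b = 1.370 gives A² = 0.72993, so A = 0.85436.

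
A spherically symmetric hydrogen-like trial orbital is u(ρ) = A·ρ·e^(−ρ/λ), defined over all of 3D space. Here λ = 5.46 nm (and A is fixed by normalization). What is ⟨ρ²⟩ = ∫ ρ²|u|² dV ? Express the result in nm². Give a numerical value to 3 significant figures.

The expectation value is the |u|²-weighted average of ρ^2: ∫ ρ^2|u|² 4πρ² dρ.
Evaluating both integrals, ⟨ρ²⟩ = 15·λ^2/2.
Putting λ = 5.46 gives 223.6.

⟨ρ^2⟩ ≈ 224 nm^2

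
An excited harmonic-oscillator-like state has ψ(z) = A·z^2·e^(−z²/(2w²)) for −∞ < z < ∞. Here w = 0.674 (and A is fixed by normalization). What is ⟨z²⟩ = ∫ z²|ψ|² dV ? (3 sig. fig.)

The expectation value is the |ψ|²-weighted average of z^2: ∫ z^2|ψ|² dz.
Since the A² factors cancel between numerator and denominator, ⟨z²⟩ = 5·w^2/2.
Putting w = 0.674 gives 1.136.

⟨z^2⟩ ≈ 1.14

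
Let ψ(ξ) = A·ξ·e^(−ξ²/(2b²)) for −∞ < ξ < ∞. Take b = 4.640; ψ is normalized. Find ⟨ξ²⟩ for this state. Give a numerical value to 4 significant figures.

The expectation value is the |ψ|²-weighted average of ξ^2: ∫ ξ^2|ψ|² dξ.
Differentiating ∫e^(−αξ²) dξ = √(π/α) under α to get the higher moments, the ratio of the moment integral to the normalization integral gives ⟨ξ²⟩ = 3·b^2/2.
With b = 4.640, ⟨ξ^2⟩ = 32.294.

⟨ξ^2⟩ ≈ 32.29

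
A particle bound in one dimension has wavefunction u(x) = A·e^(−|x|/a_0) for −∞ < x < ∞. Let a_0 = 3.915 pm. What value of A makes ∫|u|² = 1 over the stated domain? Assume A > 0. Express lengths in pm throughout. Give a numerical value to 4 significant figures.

Normalization requires ∫|u|² dx = 1, integrated from −∞ to ∞.
∫|u|² dx = A²·(a_0).
Hence A² = 1/[a_0].
With a_0 = 3.915: A² = 0.25543 and A = 0.50540.

A ≈ 0.5054 pm^(-1/2)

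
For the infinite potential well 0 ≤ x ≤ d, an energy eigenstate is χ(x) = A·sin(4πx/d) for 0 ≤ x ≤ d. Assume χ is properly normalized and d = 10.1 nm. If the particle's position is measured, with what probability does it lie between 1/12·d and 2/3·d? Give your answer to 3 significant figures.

P = ∫_{1/12·d}^{2/3·d} |χ(x)|² dx.
The normalization integral ∫|χ|²dx over the whole domain equals d/2·A², and A² cancels in the ratio.
In terms of u = x/d (A² and the length scale cancel between numerator and denominator), P = [∫_{1/12}^{2/3} sin(4·π·u)^2 du] / [∫_{0}^{1} sin(4·π·u)^2 du].
With ∫ sin(4·π·u)^2 du = u/2 - sin(4·π·u)·cos(4·π·u)/(8·π) + C, the region integral is √(3)/(16·π) + 7/24 and the full one is 1/2.
Taking the ratio, P = √(3)/(8·π) + 7/12.

P ≈ 0.652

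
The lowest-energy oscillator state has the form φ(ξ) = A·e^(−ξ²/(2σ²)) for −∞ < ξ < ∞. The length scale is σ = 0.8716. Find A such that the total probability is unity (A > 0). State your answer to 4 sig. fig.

A ≈ 0.8046

The normalization condition is ∫|φ|² dξ = 1 from −∞ to ∞.
With φ = A·e^(−ξ²/(2σ²)), the integral evaluates to A²·[√(π)·σ].
So A² = (√(π)·σ)^(−1).
With σ = 0.8716: A² = 0.64730 and A = 0.80455.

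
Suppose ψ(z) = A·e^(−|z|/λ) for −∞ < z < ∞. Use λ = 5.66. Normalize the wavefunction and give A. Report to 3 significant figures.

A ≈ 0.420

Normalization requires ∫|ψ|² dz = 1, integrated from −∞ to ∞.
With ψ = A·e^(−|z|/λ), the integral evaluates to A²·[λ].
Setting this equal to 1 gives A² = 1/(λ).
Plugging in λ = 5.66 yields A = 0.4203.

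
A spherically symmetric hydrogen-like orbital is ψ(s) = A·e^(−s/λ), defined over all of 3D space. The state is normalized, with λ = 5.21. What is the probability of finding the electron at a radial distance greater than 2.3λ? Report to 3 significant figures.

P = ∫ |ψ|² 4πs² ds over s > 2.3λ.
A² is fixed by ∫₀^∞ 4πs²|ψ|² ds = 1, i.e. A² = (π·λ^3)^(−1).
Substituting u = s/λ, A², 4π and the length scale all cancel in the ratio: P = ∫_{2.3}^{∞} u^2·e^(-2·u) du / ∫_{0}^{∞} u^2·e^(-2·u) du.
Using ∫ u^2·e^(-2·u) du = -(2·u^2 + 2·u + 1)·e^(-2·u)/4, the numerator is 809·e^(-23/5)/200 and the denominator is 1/4.
This evaluates to P = 0.1626.

P ≈ 0.163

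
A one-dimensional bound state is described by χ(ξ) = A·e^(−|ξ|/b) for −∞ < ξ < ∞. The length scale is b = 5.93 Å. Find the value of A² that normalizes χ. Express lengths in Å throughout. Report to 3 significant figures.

A^2 ≈ 0.169 Å^(-1)

Normalization requires ∫|χ|² dξ = 1, integrated from −∞ to ∞.
With ∫₀^∞ ξ^0 e^(−αξ) dξ = 0!/α^1, the integral (without the A² prefactor) comes out to b.
So A² = (b)^(−1).
With b = 5.93: A² = 0.1686 and A = 0.4107.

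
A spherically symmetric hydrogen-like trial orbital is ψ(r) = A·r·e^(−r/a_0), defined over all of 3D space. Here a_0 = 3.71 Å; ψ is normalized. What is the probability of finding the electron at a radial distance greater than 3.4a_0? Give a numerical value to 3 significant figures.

P ≈ 0.192

Integrate the radial probability density 4πr²|ψ|² over r > 3.4a_0.
The full normalization integral is A²·[3·π·a_0^5] = 1, fixing A².
In terms of u = r/a_0 (A², 4π and the length scale all cancel between numerator and denominator), P = [∫_{3.4}^{∞} u^4·e^(-2·u) du] / [∫_{0}^{∞} u^4·e^(-2·u) du].
An antiderivative of u^4·e^(-2·u) is -(u^4/2 + u^3 + 3·u^2/2 + 3·u/2 + 3/4)·e^(-2·u); evaluating from 3.4 to ∞ gives ≈ 0.14402, while the full integral is 3/4.
This evaluates to P = 0.1920.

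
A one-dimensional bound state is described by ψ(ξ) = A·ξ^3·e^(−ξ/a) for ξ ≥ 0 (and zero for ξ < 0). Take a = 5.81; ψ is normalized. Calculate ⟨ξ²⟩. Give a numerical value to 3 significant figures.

By definition ⟨ξ²⟩ = ∫ ξ^2 |ψ(ξ)|² dξ.
With ∫₀^∞ ξ^8 e^(−αξ) dξ = 8!/α^9, the ratio of the moment integral to the normalization integral gives ⟨ξ²⟩ = 14·a^2.
With a = 5.81, ⟨ξ^2⟩ = 472.6.

⟨ξ^2⟩ ≈ 473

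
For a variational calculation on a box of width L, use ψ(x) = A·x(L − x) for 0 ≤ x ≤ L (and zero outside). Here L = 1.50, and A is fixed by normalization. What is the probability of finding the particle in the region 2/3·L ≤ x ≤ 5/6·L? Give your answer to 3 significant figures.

P = ∫_{2/3·L}^{5/6·L} |ψ(x)|² dx.
With A² fixed by ∫|ψ|² = 1, i.e. A² = (L^5/30)^(−1), substitute and integrate.
Substituting u = x/L, A² and the length scale cancel in the ratio: P = ∫_{2/3}^{5/6} u^2·(1 - u)^2 du / ∫_{0}^{1} u^2·(1 - u)^2 du.
With ∫ u^2·(1 - u)^2 du = u^3·(6·u^2 - 15·u + 10)/30 + C, the region integral is ≈ 0.0058128 and the full one is 1/30.
Taking the ratio, P = 113/648.

P ≈ 0.174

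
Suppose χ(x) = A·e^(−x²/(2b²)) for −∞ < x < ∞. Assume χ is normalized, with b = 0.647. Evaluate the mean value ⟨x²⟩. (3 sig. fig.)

⟨x^2⟩ ≈ 0.209

⟨x²⟩ = ∫ x^2 |χ|² dx over the full domain.
Since the A² factors cancel between numerator and denominator, ⟨x²⟩ = b^2/2.
Putting b = 0.647 gives 0.2093.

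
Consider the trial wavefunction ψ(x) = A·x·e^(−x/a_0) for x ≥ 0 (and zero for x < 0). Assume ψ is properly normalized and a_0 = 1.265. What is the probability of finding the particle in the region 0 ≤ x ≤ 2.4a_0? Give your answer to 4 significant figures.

P = ∫_{0}^{2.4a_0} |ψ(x)|² dx.
Since A² = 1/(a_0^3/4), this is the region integral divided by the full normalization integral.
In terms of u = x/a_0 (A² and the length scale cancel between numerator and denominator), P = [∫_{0}^{2.4} u^2·e^(-2·u) du] / [∫_{0}^{∞} u^2·e^(-2·u) du].
Using ∫ u^2·e^(-2·u) du = -(2·u^2 + 2·u + 1)·e^(-2·u)/4, the numerator is 1/4 - 433·e^(-24/5)/100 and the denominator is 1/4.
Taking the ratio, P = 0.85746.

P ≈ 0.8575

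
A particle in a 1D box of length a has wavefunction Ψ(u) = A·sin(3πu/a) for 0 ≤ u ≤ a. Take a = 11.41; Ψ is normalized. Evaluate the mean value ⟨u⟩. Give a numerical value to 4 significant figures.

⟨u⟩ ≈ 5.705

By definition ⟨u⟩ = ∫ u |Ψ(u)|² du.
The ratio of the moment integral to the normalization integral gives ⟨u⟩ = a/2.
Putting a = 11.41 gives 5.7050.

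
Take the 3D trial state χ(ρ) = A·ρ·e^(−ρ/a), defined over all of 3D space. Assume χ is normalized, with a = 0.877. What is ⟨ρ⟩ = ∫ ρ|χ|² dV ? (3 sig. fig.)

⟨ρ⟩ = ∫ ρ |χ|² 4πρ² dρ over the full domain.
The ratio of the moment integral to the normalization integral gives ⟨ρ⟩ = 5·a/2.
With a = 0.877, ⟨ρ⟩ = 2.193.

⟨ρ⟩ ≈ 2.19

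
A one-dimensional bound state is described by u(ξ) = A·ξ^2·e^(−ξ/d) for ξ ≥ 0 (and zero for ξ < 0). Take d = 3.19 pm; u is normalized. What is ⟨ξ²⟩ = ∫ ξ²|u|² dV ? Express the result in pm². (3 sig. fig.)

⟨ξ^2⟩ ≈ 76.3 pm^2

⟨ξ²⟩ = ∫ ξ^2 |u|² dξ over the full domain.
With ∫₀^∞ ξ^6 e^(−αξ) dξ = 6!/α^7, since the A² factors cancel between numerator and denominator, ⟨ξ²⟩ = 15·d^2/2.
Putting d = 3.19 gives 76.32.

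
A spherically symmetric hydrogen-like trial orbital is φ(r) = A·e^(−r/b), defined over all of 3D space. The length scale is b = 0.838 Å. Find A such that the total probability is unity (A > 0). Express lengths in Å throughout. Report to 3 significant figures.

A ≈ 0.735 Å^(-3/2)

Require ∫ |φ|² 4πr² dr = 1 over the whole domain.
In 3D with spherical symmetry the volume element is 4πr² dr.
Using ∫₀^∞ rⁿ e^(−αr) dr = n!/αⁿ⁺¹, ∫|φ|² 4πr² dr = A²·(π·b^3).
Setting this equal to 1 gives A² = 1/(π·b^3).
Plugging in b = 0.838 yields A = 0.7355.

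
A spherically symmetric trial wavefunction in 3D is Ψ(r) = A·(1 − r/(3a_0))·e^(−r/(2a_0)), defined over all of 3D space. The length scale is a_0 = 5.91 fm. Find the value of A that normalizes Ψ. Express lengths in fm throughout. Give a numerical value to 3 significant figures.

A ≈ 0.0240 fm^(-3/2)

Normalization requires ∫|Ψ|² 4πr² dr = 1, integrated from 0 to ∞.
The angular integral contributes 4π, leaving ∫₀^∞ r²|Ψ|² dr.
∫|Ψ|² 4πr² dr = A²·(8·π·a_0^3/3).
Hence A² = 1/[8·π·a_0^3/3].
Substituting a_0 = 5.91 gives A² = 0.0005783, so A = 0.02405.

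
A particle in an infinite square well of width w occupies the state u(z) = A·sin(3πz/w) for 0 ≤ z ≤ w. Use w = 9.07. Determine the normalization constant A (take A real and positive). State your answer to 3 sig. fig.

Normalization requires ∫|u|² dz = 1, integrated from 0 to w.
Using sin²θ = (1 − cos 2θ)/2, with u = A·sin(3πz/w), the integral evaluates to A²·[w/2].
Setting this equal to 1 gives A² = 1/(w/2).
Plugging in w = 9.07 yields A = 0.4696.

A ≈ 0.470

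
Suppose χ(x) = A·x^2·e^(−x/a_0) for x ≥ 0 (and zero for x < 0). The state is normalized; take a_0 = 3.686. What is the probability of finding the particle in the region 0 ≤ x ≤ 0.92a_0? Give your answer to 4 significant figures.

The probability is P = ∫ |χ|² dx over [0, 0.92a_0].
With A² fixed by ∫|χ|² = 1, i.e. A² = (3·a_0^5/4)^(−1), substitute and integrate.
Substituting u = x/a_0, A² and the length scale cancel in the ratio: P = ∫_{0}^{0.92} u^4·e^(-2·u) du / ∫_{0}^{∞} u^4·e^(-2·u) du.
Using ∫ u^4·e^(-2·u) du = -(u^4/2 + u^3 + 3·u^2/2 + 3·u/2 + 3/4)·e^(-2·u), the numerator is ≈ 0.0295272 and the denominator is 3/4.
The result is P = 0.039370.

P ≈ 0.03937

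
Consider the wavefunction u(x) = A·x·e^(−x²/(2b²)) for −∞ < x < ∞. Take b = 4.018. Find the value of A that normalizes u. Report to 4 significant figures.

Normalization requires ∫|u|² dx = 1, integrated from −∞ to ∞.
The integral (without the A² prefactor) comes out to √(π)·b^3/2.
Setting this equal to 1 gives A² = 1/(√(π)·b^3/2).
Plugging in b = 4.018 yields A = 0.13189.

A ≈ 0.1319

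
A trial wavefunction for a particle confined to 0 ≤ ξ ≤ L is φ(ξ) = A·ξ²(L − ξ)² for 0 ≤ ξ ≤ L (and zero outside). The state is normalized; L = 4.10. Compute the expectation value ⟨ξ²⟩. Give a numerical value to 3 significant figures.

⟨ξ^2⟩ ≈ 4.58

The expectation value is the |φ|²-weighted average of ξ^2: ∫ ξ^2|φ|² dξ.
Expanding the polynomial and integrating term by term, the ratio of the moment integral to the normalization integral gives ⟨ξ²⟩ = 3·L^2/11.
Putting L = 4.10 gives 4.585.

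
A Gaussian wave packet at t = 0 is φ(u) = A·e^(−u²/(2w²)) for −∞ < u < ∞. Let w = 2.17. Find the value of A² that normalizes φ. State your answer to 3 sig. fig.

Require ∫ |φ|² du = 1 over the whole domain.
With φ = A·e^(−u²/(2w²)), the integral evaluates to A²·[√(π)·w].
So A² = (√(π)·w)^(−1).
With w = 2.17: A² = 0.2600 and A = 0.5099.

A^2 ≈ 0.260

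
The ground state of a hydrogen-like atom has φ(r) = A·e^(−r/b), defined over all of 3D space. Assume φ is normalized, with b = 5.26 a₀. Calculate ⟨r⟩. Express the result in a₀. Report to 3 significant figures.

By definition ⟨r⟩ = ∫ r |φ(r)|² 4πr² dr.
With ∫₀^∞ r^3 e^(−αr) dr = 3!/α^4, since the A² factors cancel between numerator and denominator, ⟨r⟩ = 3·b/2.
Putting b = 5.26 gives 7.890.

⟨r⟩ ≈ 7.89 a₀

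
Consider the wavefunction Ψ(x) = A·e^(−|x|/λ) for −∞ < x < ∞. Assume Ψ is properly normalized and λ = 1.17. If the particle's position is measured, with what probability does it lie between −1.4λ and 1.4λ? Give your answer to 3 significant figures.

P ≈ 0.939

|Ψ|² is the probability density, so P = ∫_{−1.4λ}^{1.4λ} |Ψ|² dx.
Since A² = 1/(λ), this is the region integral divided by the full normalization integral.
By symmetry take twice the x ≥ 0 contribution in numerator and denominator; the 2's cancel. Substituting u = x/λ, A² and the length scale cancel in the ratio: P = ∫_{0}^{1.4} e^(-2·u) du / ∫_{0}^{∞} e^(-2·u) du.
An antiderivative of e^(-2·u) is -e^(-2·u)/2; evaluating from 0 to 1.4 gives 1/2 - e^(-14/5)/2, while the full integral is 1/2.
The result is P = 0.9392.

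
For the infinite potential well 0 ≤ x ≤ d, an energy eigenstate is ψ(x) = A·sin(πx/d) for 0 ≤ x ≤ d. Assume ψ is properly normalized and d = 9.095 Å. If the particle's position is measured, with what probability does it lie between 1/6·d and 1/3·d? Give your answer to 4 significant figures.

P ≈ 0.1667

|ψ|² is the probability density, so P = ∫_{1/6·d}^{1/3·d} |ψ|² dx.
With A² fixed by ∫|ψ|² = 1, i.e. A² = (d/2)^(−1), substitute and integrate.
Let u = x/d; then A² and the length scale cancel, so P = ∫_{1/6}^{1/3} sin(π·u)^2 du ÷ ∫_{0}^{1} sin(π·u)^2 du.
With ∫ sin(π·u)^2 du = u/2 - sin(2·π·u)/(4·π) + C, the region integral is 1/12 and the full one is 1/2.
The result is P = 1/6.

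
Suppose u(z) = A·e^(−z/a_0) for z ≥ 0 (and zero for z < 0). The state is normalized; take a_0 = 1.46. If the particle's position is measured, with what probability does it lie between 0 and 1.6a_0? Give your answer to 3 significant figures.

P ≈ 0.959

P = ∫_{0}^{1.6a_0} |u(z)|² dz.
Since A² = 1/(a_0/2), this is the region integral divided by the full normalization integral.
Let t = z/a_0; then A² and the length scale cancel, so P = ∫_{0}^{1.6} e^(-2·t) dt ÷ ∫_{0}^{∞} e^(-2·t) dt.
An antiderivative of e^(-2·t) is -e^(-2·t)/2; evaluating from 0 to 1.6 gives 1/2 - e^(-16/5)/2, while the full integral is 1/2.
Evaluating gives P = 0.9592.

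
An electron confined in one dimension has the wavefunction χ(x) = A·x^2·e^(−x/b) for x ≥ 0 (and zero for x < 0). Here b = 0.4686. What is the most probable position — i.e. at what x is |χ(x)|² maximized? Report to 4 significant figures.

x ≈ 0.9372

Set d/dx [|χ(x)|²] = 0 and solve for x > 0.
Solving yields x = 2·b.
With b = 0.4686, the most probable position is 0.93720.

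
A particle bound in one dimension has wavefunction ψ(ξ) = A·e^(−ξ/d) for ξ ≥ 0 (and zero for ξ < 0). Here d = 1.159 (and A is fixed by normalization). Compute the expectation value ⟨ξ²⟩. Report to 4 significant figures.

⟨ξ^2⟩ ≈ 0.6716

⟨ξ²⟩ = ∫ ξ^2 |ψ|² dξ over the full domain.
Evaluating both integrals, ⟨ξ²⟩ = d^2/2.
Putting d = 1.159 gives 0.67164.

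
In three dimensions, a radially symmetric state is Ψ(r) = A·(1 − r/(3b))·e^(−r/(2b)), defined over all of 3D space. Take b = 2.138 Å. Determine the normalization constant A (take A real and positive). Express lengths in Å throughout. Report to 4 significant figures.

A ≈ 0.1105 Å^(-3/2)

Normalization requires ∫|Ψ|² 4πr² dr = 1, integrated from 0 to ∞.
In 3D with spherical symmetry the volume element is 4πr² dr.
Recall ∫₀^∞ r^m e^(−r/β) dr = m!·β^(m+1), the integral (without the A² prefactor) comes out to 8·π·b^3/3.
Hence A² = 1/[8·π·b^3/3].
With b = 2.138: A² = 0.012214 and A = 0.11052.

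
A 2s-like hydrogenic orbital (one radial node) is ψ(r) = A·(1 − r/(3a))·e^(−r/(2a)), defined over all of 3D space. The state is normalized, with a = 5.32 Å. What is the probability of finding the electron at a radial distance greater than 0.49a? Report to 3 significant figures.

Integrate the radial probability density 4πr²|ψ|² over r > 0.49a.
Normalization gives A² = 1/(8·π·a^3/3).
Substituting u = r/a, A², 4π and the length scale all cancel in the ratio: P = ∫_{0.49}^{∞} u^2·(1 - u/3)^2·e^(-u) du / ∫_{0}^{∞} u^2·(1 - u/3)^2·e^(-u) du.
With ∫ u^2·(1 - u/3)^2·e^(-u) du = (-u^4 + 2·u^3 - 3·u^2 - 6·u - 6)·e^(-u)/9 + C, the region integral is ≈ 0.64548 and the full one is 2/3.
The region integral divided by the full integral gives P = 0.9682.

P ≈ 0.968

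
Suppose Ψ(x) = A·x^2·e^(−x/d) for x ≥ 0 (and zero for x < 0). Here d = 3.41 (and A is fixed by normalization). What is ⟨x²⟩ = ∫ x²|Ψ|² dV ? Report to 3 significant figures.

⟨x^2⟩ ≈ 87.2

⟨x²⟩ = ∫ x^2 |Ψ|² dx over the full domain.
Since the A² factors cancel between numerator and denominator, ⟨x²⟩ = 15·d^2/2.
Putting d = 3.41 gives 87.21.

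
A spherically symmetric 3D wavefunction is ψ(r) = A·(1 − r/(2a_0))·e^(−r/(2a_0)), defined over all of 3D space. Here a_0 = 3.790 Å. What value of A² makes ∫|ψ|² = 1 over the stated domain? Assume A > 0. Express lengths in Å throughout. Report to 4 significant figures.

Normalization requires ∫|ψ|² 4πr² dr = 1, integrated from 0 to ∞.
Using ∫₀^∞ rⁿ e^(−αr) dr = n!/αⁿ⁺¹, the integral (without the A² prefactor) comes out to 8·π·a_0^3.
Setting this equal to 1 gives A² = 1/(8·π·a_0^3).
Plugging in a_0 = 3.790 yields A = 0.027035.

A^2 ≈ 0.0007309 Å^(-3)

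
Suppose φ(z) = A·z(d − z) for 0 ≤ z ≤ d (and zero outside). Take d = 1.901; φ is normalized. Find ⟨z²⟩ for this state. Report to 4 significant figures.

The expectation value is the |φ|²-weighted average of z^2: ∫ z^2|φ|² dz.
Expanding the polynomial and integrating term by term, evaluating both integrals, ⟨z²⟩ = 2·d^2/7.
With d = 1.901, ⟨z^2⟩ = 1.0325.

⟨z^2⟩ ≈ 1.033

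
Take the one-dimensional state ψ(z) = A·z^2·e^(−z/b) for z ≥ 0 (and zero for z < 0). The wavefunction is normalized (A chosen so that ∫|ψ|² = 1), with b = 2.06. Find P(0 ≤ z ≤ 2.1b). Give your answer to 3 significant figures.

P = ∫_{0}^{2.1b} |ψ(z)|² dz.
The normalization integral ∫|ψ|²dz over the whole domain equals 3·b^5/4·A², and A² cancels in the ratio.
In terms of u = z/b (A² and the length scale cancel between numerator and denominator), P = [∫_{0}^{2.1} u^4·e^(-2·u) du] / [∫_{0}^{∞} u^4·e^(-2·u) du].
Using ∫ u^4·e^(-2·u) du = -(u^4/2 + u^3 + 3·u^2/2 + 3·u/2 + 3/4)·e^(-2·u), the numerator is ≈ 0.30763 and the denominator is 3/4.
This works out to P = 0.4102.

P ≈ 0.410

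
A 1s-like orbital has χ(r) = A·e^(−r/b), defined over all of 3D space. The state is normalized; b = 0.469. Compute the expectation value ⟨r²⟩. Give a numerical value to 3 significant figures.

⟨r^2⟩ ≈ 0.660

By definition ⟨r²⟩ = ∫ r^2 |χ(r)|² 4πr² dr.
Recall ∫₀^∞ r^m e^(−r/β) dr = m!·β^(m+1), since the A² factors cancel between numerator and denominator, ⟨r²⟩ = 3·b^2.
With b = 0.469, ⟨r^2⟩ = 0.6599.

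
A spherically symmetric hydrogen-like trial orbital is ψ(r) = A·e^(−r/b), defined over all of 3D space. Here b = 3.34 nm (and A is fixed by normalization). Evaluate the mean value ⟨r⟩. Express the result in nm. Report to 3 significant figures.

⟨r⟩ = ∫ r |ψ|² 4πr² dr over the full domain.
The ratio of the moment integral to the normalization integral gives ⟨r⟩ = 3·b/2.
Putting b = 3.34 gives 5.010.

⟨r⟩ ≈ 5.01 nm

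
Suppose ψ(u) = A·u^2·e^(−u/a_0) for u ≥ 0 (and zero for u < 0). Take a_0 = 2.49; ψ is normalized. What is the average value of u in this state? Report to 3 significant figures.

⟨u⟩ ≈ 6.23

The expectation value is the |ψ|²-weighted average of u: ∫ u|ψ|² du.
The ratio of the moment integral to the normalization integral gives ⟨u⟩ = 5·a_0/2.
Putting a_0 = 2.49 gives 6.225.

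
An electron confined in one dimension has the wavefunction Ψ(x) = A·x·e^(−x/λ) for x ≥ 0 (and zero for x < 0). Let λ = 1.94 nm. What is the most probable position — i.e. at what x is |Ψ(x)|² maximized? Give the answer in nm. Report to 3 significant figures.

x ≈ 1.94 nm

Set d/dx [|Ψ(x)|²] = 0 and solve for x > 0.
Solving yields x = λ.
With λ = 1.94, the most probable position is 1.940 nm.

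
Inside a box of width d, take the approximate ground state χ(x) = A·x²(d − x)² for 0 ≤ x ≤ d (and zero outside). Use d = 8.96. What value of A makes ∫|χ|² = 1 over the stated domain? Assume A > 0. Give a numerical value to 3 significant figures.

A ≈ 0.00130

Require ∫ |χ|² dx = 1 over the whole domain.
Expanding the polynomial and integrating term by term, with χ = A·x²(d − x)², the integral evaluates to A²·[d^9/630].
Setting this equal to 1 gives A² = 1/(d^9/630).
With d = 8.96: A² = 0.000001693 and A = 0.001301.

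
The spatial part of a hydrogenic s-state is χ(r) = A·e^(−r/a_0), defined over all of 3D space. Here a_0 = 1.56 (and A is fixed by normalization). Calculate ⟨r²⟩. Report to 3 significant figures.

By definition ⟨r²⟩ = ∫ r^2 |χ(r)|² 4πr² dr.
Using ∫₀^∞ rⁿ e^(−αr) dr = n!/αⁿ⁺¹, the ratio of the moment integral to the normalization integral gives ⟨r²⟩ = 3·a_0^2.
Putting a_0 = 1.56 gives 7.301.

⟨r^2⟩ ≈ 7.30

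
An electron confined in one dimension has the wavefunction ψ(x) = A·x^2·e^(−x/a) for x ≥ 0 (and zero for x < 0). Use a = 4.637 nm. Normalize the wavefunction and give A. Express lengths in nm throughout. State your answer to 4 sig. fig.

A ≈ 0.02494 nm^(-5/2)

Normalization requires ∫|ψ|² dx = 1, integrated from 0 to ∞.
Recall ∫₀^∞ x^m e^(−x/β) dx = m!·β^(m+1), carrying out the integral gives A² · 3·a^5/4.
Hence A² = 1/[3·a^5/4].
With a = 4.637: A² = 0.00062195 and A = 0.024939.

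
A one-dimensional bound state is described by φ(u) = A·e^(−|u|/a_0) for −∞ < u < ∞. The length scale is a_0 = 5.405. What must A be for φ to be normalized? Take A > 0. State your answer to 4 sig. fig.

A ≈ 0.4301

Normalization requires ∫|φ|² du = 1, integrated from −∞ to ∞.
Recall ∫₀^∞ u^m e^(−u/β) du = m!·β^(m+1), ∫|φ|² du = A²·(a_0).
Plugging in a_0 = 5.405 yields A = 0.43013.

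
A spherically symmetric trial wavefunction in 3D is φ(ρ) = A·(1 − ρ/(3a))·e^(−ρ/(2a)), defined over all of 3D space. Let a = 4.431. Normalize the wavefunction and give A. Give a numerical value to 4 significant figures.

Require ∫ |φ|² 4πρ² dρ = 1 over the whole domain.
Recall ∫₀^∞ ρ^m e^(−ρ/β) dρ = m!·β^(m+1), ∫|φ|² 4πρ² dρ = A²·(8·π·a^3/3).
Setting this equal to 1 gives A² = 1/(8·π·a^3/3).
Plugging in a = 4.431 yields A = 0.037041.

A ≈ 0.03704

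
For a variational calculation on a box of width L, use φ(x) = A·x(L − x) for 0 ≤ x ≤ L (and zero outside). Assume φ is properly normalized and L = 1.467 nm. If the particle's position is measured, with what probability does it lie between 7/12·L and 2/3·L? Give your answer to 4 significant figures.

P = ∫_{7/12·L}^{2/3·L} |φ(x)|² dx.
With A² fixed by ∫|φ|² = 1, i.e. A² = (L^5/30)^(−1), substitute and integrate.
Substituting u = x/L, A² and the length scale cancel in the ratio: P = ∫_{7/12}^{2/3} u^2·(1 - u)^2 du / ∫_{0}^{1} u^2·(1 - u)^2 du.
Using ∫ u^2·(1 - u)^2 du = u^3·(6·u^2 - 15·u + 10)/30, the numerator is ≈ 0.00455810 and the denominator is 1/30.
Evaluating gives P = 0.13674.

P ≈ 0.1367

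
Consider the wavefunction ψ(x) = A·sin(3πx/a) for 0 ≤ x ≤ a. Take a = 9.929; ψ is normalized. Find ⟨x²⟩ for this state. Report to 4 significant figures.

⟨x^2⟩ ≈ 32.31

⟨x²⟩ = ∫ x^2 |ψ|² dx over the full domain.
Using sin²θ = (1 − cos 2θ)/2, evaluating both integrals, ⟨x²⟩ = -a^2/(18·π^2) + a^2/3.
Putting a = 9.929 gives 32.307.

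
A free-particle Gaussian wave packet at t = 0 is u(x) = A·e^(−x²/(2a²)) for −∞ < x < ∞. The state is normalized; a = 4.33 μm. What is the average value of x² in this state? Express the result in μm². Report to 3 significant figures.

⟨x^2⟩ ≈ 9.37 μm^2

By definition ⟨x²⟩ = ∫ x^2 |u(x)|² dx.
Using the Gaussian integral ∫_{−∞}^{∞} e^(−αx²) dx = √(π/α), since the A² factors cancel between numerator and denominator, ⟨x²⟩ = a^2/2.
With a = 4.33, ⟨x^2⟩ = 9.374.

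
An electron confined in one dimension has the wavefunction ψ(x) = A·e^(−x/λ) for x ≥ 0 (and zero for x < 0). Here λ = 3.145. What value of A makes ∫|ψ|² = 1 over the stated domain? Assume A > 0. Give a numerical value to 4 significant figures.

Normalization requires ∫|ψ|² dx = 1, integrated from 0 to ∞.
∫|ψ|² dx = A²·(λ/2).
So A² = (λ/2)^(−1).
With λ = 3.145: A² = 0.63593 and A = 0.79745.

A ≈ 0.7975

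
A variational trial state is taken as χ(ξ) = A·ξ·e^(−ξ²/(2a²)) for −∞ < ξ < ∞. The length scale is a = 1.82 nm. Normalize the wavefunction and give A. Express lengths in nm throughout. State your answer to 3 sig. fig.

Require ∫ |χ|² dξ = 1 over the whole domain.
Carrying out the integral gives A² · √(π)·a^3/2.
Plugging in a = 1.82 yields A = 0.4326.

A ≈ 0.433 nm^(-3/2)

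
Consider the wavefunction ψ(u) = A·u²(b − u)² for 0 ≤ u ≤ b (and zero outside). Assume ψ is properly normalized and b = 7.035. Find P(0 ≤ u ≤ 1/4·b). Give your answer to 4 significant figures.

P = ∫_{0}^{1/4·b} |ψ(u)|² du.
Since A² = 1/(b^9/630), this is the region integral divided by the full normalization integral.
Substituting t = u/b, A² and the length scale cancel in the ratio: P = ∫_{0}^{1/4} t^4·(1 - t)^4 dt / ∫_{0}^{1} t^4·(1 - t)^4 dt.
An antiderivative of t^4·(1 - t)^4 is t^5·(70·t^4 - 315·t^3 + 540·t^2 - 420·t + 126)/630; evaluating from 0 to 1/4 gives ≈ 0.0000776624, while the full integral is 1/630.
This works out to P = 0.048927.

P ≈ 0.04893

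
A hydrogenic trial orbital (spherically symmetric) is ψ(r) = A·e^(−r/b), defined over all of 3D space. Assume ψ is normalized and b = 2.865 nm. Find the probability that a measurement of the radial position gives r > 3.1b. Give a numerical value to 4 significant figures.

P ≈ 0.05362

With dV = 4πr²dr, the probability is ∫|ψ|² dV over r > 3.1b.
The full normalization integral is A²·[π·b^3] = 1, fixing A².
Let u = r/b; then A², 4π and the length scale all cancel, so P = ∫_{3.1}^{∞} u^2·e^(-2·u) du ÷ ∫_{0}^{∞} u^2·e^(-2·u) du.
Using ∫ u^2·e^(-2·u) du = -(2·u^2 + 2·u + 1)·e^(-2·u)/4, the numerator is 1321·e^(-31/5)/200 and the denominator is 1/4.
The region integral divided by the full integral gives P = 0.053618.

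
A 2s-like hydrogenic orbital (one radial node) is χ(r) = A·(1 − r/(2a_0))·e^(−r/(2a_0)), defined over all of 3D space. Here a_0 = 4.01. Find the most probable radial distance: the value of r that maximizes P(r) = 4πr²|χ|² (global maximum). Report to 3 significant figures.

Set d/dr [P(r) = 4πr²|χ|²] = 0 and solve for r > 0.
This gives r = a_0·(√(5) + 3).
With a_0 = 4.01, the most probable radial distance is 21.00.

r ≈ 21.0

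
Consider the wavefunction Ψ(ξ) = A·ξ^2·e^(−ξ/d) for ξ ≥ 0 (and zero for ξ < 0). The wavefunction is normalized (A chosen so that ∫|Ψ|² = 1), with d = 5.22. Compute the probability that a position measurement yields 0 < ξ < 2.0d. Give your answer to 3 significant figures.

P = ∫_{0}^{2.0d} |Ψ(ξ)|² dξ.
The normalization integral ∫|Ψ|²dξ over the whole domain equals 3·d^5/4·A², and A² cancels in the ratio.
In terms of u = ξ/d (A² and the length scale cancel between numerator and denominator), P = [∫_{0}^{2.0} u^4·e^(-2·u) du] / [∫_{0}^{∞} u^4·e^(-2·u) du].
An antiderivative of u^4·e^(-2·u) is -(u^4/2 + u^3 + 3·u^2/2 + 3·u/2 + 3/4)·e^(-2·u); evaluating from 0 to 2.0 gives 3/4 - 103·e^(-4)/4, while the full integral is 3/4.
This works out to P = 0.3712.

P ≈ 0.371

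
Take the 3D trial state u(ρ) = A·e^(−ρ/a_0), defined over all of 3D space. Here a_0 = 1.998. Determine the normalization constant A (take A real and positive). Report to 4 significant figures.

Normalization requires ∫|u|² 4πρ² dρ = 1, integrated from 0 to ∞.
(Spherical symmetry: dV = 4πρ² dρ.)
With ∫₀^∞ ρ^2 e^(−αρ) dρ = 2!/α^3, the integral (without the A² prefactor) comes out to π·a_0^3.
Hence A² = 1/[π·a_0^3].
Substituting a_0 = 1.998 gives A² = 0.039908, so A = 0.19977.

A ≈ 0.1998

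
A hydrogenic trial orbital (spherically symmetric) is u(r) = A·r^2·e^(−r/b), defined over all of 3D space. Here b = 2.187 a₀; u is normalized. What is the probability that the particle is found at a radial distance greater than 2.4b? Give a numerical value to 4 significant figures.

With dV = 4πr²dr, the probability is ∫|u|² dV over r > 2.4b.
The full normalization integral is A²·[45·π·b^7/2] = 1, fixing A².
Let t = r/b; then A², 4π and the length scale all cancel, so P = ∫_{2.4}^{∞} t^6·e^(-2·t) dt ÷ ∫_{0}^{∞} t^6·e^(-2·t) dt.
Using ∫ t^6·e^(-2·t) dt = -(4·t^6 + 12·t^5 + 30·t^4 + 60·t^3 + 90·t^2 + 90·t + 45)·e^(-2·t)/8, the numerator is ≈ 4.44828 and the denominator is 45/8.
This evaluates to P = 0.79080.

P ≈ 0.7908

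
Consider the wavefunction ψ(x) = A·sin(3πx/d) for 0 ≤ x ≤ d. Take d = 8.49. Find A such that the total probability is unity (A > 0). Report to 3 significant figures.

We need A² ∫|f|² dx = 1, taking the integral from 0 to d.
Using sin²θ = (1 − cos 2θ)/2, with ψ = A·sin(3πx/d), the integral evaluates to A²·[d/2].
Setting this equal to 1 gives A² = 1/(d/2).
Plugging in d = 8.49 yields A = 0.4854.

A ≈ 0.485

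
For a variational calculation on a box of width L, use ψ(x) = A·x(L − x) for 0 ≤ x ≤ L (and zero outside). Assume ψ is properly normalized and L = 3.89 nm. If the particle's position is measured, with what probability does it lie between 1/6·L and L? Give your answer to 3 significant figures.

|ψ|² is the probability density, so P = ∫_{1/6·L}^{L} |ψ|² dx.
The normalization integral ∫|ψ|²dx over the whole domain equals L^5/30·A², and A² cancels in the ratio.
Let u = x/L; then A² and the length scale cancel, so P = ∫_{1/6}^{1} u^2·(1 - u)^2 du ÷ ∫_{0}^{1} u^2·(1 - u)^2 du.
Using ∫ u^2·(1 - u)^2 du = u^3·(6·u^2 - 15·u + 10)/30, the numerator is 125/3888 and the denominator is 1/30.
Evaluating gives P = 625/648.

P ≈ 0.965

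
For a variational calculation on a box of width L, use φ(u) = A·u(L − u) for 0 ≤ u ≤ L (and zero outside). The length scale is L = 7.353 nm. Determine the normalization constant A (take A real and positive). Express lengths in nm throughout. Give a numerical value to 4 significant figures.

Require ∫ |φ|² du = 1 over the whole domain.
Carrying out the integral gives A² · L^5/30.
With L = 7.353: A² = 0.0013957 and A = 0.037359.

A ≈ 0.03736 nm^(-5/2)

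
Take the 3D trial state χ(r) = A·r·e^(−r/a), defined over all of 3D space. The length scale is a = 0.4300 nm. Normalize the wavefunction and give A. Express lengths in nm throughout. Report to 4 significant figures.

We need A² ∫|f|² 4πr² dr = 1, taking the integral from 0 to ∞.
The angular integral contributes 4π, leaving ∫₀^∞ r²|χ|² dr.
∫|χ|² 4πr² dr = A²·(3·π·a^5).
With a = 0.4300: A² = 7.2175 and A = 2.6865.

A ≈ 2.687 nm^(-5/2)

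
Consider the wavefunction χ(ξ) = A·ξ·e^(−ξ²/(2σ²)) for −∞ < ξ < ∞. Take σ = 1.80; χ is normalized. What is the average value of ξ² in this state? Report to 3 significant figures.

⟨ξ^2⟩ ≈ 4.86

The expectation value is the |χ|²-weighted average of ξ^2: ∫ ξ^2|χ|² dξ.
With ∫_{−∞}^{∞} ξ^(2m) e^(−αξ²) dξ = (2m−1)!!·√π / (2^m α^(m+1/2)), evaluating both integrals, ⟨ξ²⟩ = 3·σ^2/2.
With σ = 1.80, ⟨ξ^2⟩ = 4.860.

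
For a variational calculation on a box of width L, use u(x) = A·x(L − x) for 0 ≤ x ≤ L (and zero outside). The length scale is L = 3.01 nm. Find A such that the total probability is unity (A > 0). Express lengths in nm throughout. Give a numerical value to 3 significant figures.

The normalization condition is ∫|u|² dx = 1 from 0 to L.
Expanding the polynomial and integrating term by term, carrying out the integral gives A² · L^5/30.
Substituting L = 3.01 gives A² = 0.1214, so A = 0.3485.

A ≈ 0.348 nm^(-5/2)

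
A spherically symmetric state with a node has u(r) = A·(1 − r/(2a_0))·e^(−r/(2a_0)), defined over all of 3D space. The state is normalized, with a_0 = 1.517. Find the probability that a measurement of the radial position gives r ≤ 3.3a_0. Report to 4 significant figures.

P = ∫ |u|² 4πr² dr over r ≤ 3.3a_0.
Normalization gives A² = 1/(8·π·a_0^3).
Let t = r/a_0; then A², 4π and the length scale all cancel, so P = ∫_{0}^{3.3} t^2·(1 - t/2)^2·e^(-t) dt ÷ ∫_{0}^{∞} t^2·(1 - t/2)^2·e^(-t) dt.
An antiderivative of t^2·(1 - t/2)^2·e^(-t) is -(t^4/4 + t^2 + 2·t + 2)·e^(-t); evaluating from 0 to 3.3 gives ≈ 0.187634, while the full integral is 2.
Taking the ratio yields P = 0.093817.

P ≈ 0.09382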